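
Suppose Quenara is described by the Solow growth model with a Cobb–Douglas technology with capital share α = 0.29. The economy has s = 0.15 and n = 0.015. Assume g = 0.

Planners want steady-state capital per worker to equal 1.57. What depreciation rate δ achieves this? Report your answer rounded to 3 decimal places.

At the steady state, Δk = 0, so s·k^α = (n + δ)·k.
So s / (n + δ) = (k*)^(1−α) = 1.57^0.71 = 1.3775.
Therefore n + δ = s / 1.3775 = 0.15 / 1.3775 = 0.1089, so δ = 0.1089 − 0.015 = 0.0939.

δ ≈ 0.094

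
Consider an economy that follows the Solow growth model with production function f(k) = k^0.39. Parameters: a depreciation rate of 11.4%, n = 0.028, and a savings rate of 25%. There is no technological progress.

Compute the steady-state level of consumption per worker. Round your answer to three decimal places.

c* = 1.077

Steady state requires s·f(k) = (n + δ)·k, i.e. s·k^α = (n + δ)·k.
Dividing both sides by k: k^(1−α) = s / (n + δ).
k^0.61 = 0.25 / (0.028 + 0.114) = 0.25 / 0.142 = 1.7606
k* = 1.7606^(1/0.61) ≈ 2.5277
y* = (k*)^α = 2.5277^0.39 ≈ 1.4357
c* = (1 − s)·y* = (1 − 0.25) × 1.4357 ≈ 1.0768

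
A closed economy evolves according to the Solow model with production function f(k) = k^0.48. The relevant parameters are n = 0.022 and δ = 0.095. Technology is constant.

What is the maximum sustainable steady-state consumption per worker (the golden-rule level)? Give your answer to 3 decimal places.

At the golden rule, f'(k) = n + δ, so α·k^(α−1) = n + δ and k_gold = (α/(n + δ))^(1/(1−α)).
k_gold = (0.48/0.117)^(1/0.52) = 4.1026^1.9231 ≈ 15.0999
c_gold = f(k_gold) − (n + δ)·k_gold = 3.6805 − 0.117×15.0999 ≈ 1.9138

c_gold ≈ 1.914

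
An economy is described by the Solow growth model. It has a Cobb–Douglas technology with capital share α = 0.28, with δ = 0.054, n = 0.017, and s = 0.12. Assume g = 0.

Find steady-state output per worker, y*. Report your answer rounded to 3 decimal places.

Steady state requires s·f(k) = (n + δ)·k, i.e. s·k^α = (n + δ)·k.
Rearranging, k^(1−α) = s / (n + δ).
k^0.72 = 0.12 / (0.017 + 0.054) = 0.12 / 0.071 = 1.6901
k* = 1.6901^(1/0.72) ≈ 2.0727
y* = (k*)^α = 2.0727^0.28 ≈ 1.2264

y* ≈ 1.226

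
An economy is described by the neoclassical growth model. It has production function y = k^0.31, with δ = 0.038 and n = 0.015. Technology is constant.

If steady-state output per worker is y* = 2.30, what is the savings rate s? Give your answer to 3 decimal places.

In steady state, investment equals break-even investment: s·k^α = (n + δ)·k.
Since y* = [s/(n + δ)]^(α/(1−α)), we have s/(n + δ) = (y*)^((1−α)/α) = 2.30^2.2258 = 6.3846.
Therefore s = 6.3846 × (n + δ) = 6.3846 × 0.053 = 0.3384.

s ≈ 0.338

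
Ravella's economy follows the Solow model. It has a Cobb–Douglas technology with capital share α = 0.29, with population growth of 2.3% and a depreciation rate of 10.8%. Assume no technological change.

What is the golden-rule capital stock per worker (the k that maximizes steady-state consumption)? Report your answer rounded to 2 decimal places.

k_gold ≈ 3.06

The golden rule sets f'(k) = n + δ, i.e. α·k^(α−1) = n + δ.
So k^(1−α) = α / (n + δ) = 0.29 / 0.131 = 2.2137.
k_gold = 2.2137^(1/0.71) ≈ 3.0625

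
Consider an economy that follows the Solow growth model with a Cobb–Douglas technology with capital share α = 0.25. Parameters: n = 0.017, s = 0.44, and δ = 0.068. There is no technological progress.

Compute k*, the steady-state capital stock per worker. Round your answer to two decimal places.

k* ≈ 8.95

At the steady state, Δk = 0, so s·k^α = (n + δ)·k.
Dividing both sides by k: k^(1−α) = s / (n + δ).
k^0.75 = 0.44 / (0.017 + 0.068) = 0.44 / 0.085 = 5.1765
k* = 5.1765^(1/0.75) ≈ 8.9546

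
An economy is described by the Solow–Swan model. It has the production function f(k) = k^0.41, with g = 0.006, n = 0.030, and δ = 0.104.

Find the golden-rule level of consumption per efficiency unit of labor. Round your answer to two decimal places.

At the golden rule, f'(k) = n + g + δ, so α·k^(α−1) = n + g + δ and k_gold = (α/(n + g + δ))^(1/(1−α)).
k_gold = (0.41/0.140)^(1/0.59) = 2.9286^1.6949 ≈ 6.1793
c_gold = f(k_gold) − (n + g + δ)·k_gold = 2.1100 − 0.140×6.1793 ≈ 1.2449

c_gold ≈ 1.24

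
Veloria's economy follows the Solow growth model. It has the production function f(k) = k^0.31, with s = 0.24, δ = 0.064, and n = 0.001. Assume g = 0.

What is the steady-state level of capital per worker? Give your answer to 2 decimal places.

k* = 6.64

In steady state, investment equals break-even investment: s·k^α = (n + δ)·k.
Rearranging, k^(1−α) = s / (n + δ).
k^0.69 = 0.24 / (0.001 + 0.064) = 0.24 / 0.065 = 3.6923
k* = 3.6923^(1/0.69) ≈ 6.6400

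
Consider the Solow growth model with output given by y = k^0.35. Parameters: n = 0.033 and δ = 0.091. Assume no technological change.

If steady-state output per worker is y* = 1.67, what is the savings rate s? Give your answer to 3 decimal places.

s ≈ 0.321

At the steady state, Δk = 0, so s·k^α = (n + δ)·k.
Since y* = [s/(n + δ)]^(α/(1−α)), we have s/(n + δ) = (y*)^((1−α)/α) = 1.67^1.8571 = 2.5918.
Therefore s = 2.5918 × (n + δ) = 2.5918 × 0.124 = 0.3214.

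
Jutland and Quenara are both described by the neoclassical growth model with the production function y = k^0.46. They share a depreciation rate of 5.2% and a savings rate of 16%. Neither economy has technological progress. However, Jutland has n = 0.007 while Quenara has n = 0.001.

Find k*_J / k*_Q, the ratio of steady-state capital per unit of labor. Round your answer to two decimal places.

ratio ≈ 0.82

Steady-state k* = [s/(n + δ)]^(1/(1−α)), so the ratio is [ (s_J/(n + δ)_J) / (s_Q/(n + δ)_Q) ]^1.8519.
s_J/(n + δ)_J = 0.16/0.059 = 2.7119; s_Q/(n + δ)_Q = 0.16/0.053 = 3.0189.
Ratio = (2.7119/3.0189)^1.8519 = 0.8983^1.8519 ≈ 0.8199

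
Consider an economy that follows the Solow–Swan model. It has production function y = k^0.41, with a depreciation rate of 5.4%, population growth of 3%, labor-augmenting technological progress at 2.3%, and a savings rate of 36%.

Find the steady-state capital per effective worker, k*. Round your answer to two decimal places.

k* ≈ 7.82

In steady state, investment equals break-even investment: s·k^α = (n + g + δ)·k.
Dividing both sides by k: k^(1−α) = s / (n + g + δ).
k^0.59 = 0.36 / (0.030 + 0.023 + 0.054) = 0.36 / 0.107 = 3.3645
k* = 3.3645^(1/0.59) ≈ 7.8178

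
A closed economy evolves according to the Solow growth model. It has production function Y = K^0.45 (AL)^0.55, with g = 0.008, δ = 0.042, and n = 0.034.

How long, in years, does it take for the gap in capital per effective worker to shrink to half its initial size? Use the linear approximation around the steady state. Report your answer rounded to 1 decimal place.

t_½ ≈ 15.0 years

Near the steady state the convergence rate is λ = (1 − α)(n + g + δ).
λ = (1 − 0.45) × 0.084 = 0.55 × 0.084 = 0.0462
Half-life = ln 2 / λ = 0.6931 / 0.0462 ≈ 15.00 years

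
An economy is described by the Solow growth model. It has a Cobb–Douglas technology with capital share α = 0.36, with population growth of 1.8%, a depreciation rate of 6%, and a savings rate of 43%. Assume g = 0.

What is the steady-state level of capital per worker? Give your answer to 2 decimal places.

k* = 14.40

At the steady state, Δk = 0, so s·k^α = (n + δ)·k.
Rearranging, k^(1−α) = s / (n + δ).
k^0.64 = 0.43 / (0.018 + 0.060) = 0.43 / 0.078 = 5.5128
k* = 5.5128^(1/0.64) ≈ 14.4010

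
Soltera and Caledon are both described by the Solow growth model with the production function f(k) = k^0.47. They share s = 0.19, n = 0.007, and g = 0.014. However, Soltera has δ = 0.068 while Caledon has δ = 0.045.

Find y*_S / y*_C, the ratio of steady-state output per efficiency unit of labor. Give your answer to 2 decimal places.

Steady-state y* = [s/(n + g + δ)]^(α/(1−α)), so the ratio is [ (s_S/(n + g + δ)_S) / (s_C/(n + g + δ)_C) ]^0.8868.
s_S/(n + g + δ)_S = 0.19/0.089 = 2.1348; s_C/(n + g + δ)_C = 0.19/0.066 = 2.8788.
Ratio = (2.1348/2.8788)^0.8868 = 0.7416^0.8868 ≈ 0.7671

y*_S / y*_C ≈ 0.77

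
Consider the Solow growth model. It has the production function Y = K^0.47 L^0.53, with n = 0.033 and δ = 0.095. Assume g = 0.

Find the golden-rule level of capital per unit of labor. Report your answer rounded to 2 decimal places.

The golden rule sets f'(k) = n + δ, i.e. α·k^(α−1) = n + δ.
So k^(1−α) = α / (n + δ) = 0.47 / 0.128 = 3.6719.
k_gold = 3.6719^(1/0.53) ≈ 11.6368

k_gold ≈ 11.64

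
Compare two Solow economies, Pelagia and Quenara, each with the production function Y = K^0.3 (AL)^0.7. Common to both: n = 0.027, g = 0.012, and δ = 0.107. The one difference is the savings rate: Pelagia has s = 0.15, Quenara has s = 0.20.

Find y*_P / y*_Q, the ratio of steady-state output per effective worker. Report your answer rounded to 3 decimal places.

Steady-state y* = [s/(n + g + δ)]^(α/(1−α)), so the ratio is [ (s_P/(n + g + δ)_P) / (s_Q/(n + g + δ)_Q) ]^0.4286.
s_P/(n + g + δ)_P = 0.15/0.146 = 1.0274; s_Q/(n + g + δ)_Q = 0.20/0.146 = 1.3699.
Ratio = (1.0274/1.3699)^0.4286 = 0.7500^0.4286 ≈ 0.8840

y*_P / y*_Q ≈ 0.884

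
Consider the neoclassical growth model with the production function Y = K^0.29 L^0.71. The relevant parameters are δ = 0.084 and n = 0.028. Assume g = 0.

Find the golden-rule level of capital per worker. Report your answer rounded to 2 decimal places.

The golden rule sets f'(k) = n + δ, i.e. α·k^(α−1) = n + δ.
So k^(1−α) = α / (n + δ) = 0.29 / 0.112 = 2.5893.
k_gold = 2.5893^(1/0.71) ≈ 3.8190

k_gold ≈ 3.82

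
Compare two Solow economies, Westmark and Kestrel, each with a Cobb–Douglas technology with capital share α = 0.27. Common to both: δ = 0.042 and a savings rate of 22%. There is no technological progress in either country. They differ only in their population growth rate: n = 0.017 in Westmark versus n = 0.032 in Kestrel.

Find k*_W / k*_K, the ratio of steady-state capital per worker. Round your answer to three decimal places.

Steady-state k* = [s/(n + δ)]^(1/(1−α)), so the ratio is [ (s_W/(n + δ)_W) / (s_K/(n + δ)_K) ]^1.3699.
s_W/(n + δ)_W = 0.22/0.059 = 3.7288; s_K/(n + δ)_K = 0.22/0.074 = 2.9730.
Ratio = (3.7288/2.9730)^1.3699 = 1.2542^1.3699 ≈ 1.3638

ratio ≈ 1.364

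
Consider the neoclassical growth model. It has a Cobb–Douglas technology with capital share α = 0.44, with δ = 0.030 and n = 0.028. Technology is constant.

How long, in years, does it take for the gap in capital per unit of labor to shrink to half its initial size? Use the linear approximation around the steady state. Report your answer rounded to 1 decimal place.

half-life ≈ 21.3 years

Near the steady state the convergence rate is λ = (1 − α)(n + δ).
λ = (1 − 0.44) × 0.058 = 0.56 × 0.058 = 0.03248
Half-life = ln 2 / λ = 0.6931 / 0.03248 ≈ 21.34 years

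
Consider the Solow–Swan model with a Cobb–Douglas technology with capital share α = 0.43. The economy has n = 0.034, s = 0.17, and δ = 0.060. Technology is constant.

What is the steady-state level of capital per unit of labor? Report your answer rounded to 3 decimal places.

Steady state requires s·f(k) = (n + δ)·k, i.e. s·k^α = (n + δ)·k.
Dividing both sides by k: k^(1−α) = s / (n + δ).
k^0.57 = 0.17 / (0.034 + 0.060) = 0.17 / 0.094 = 1.8085
k* = 1.8085^(1/0.57) ≈ 2.8277

k* ≈ 2.828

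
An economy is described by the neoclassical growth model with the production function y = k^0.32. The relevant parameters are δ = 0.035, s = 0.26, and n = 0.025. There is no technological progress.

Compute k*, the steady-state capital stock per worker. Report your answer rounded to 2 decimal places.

Steady state requires s·f(k) = (n + δ)·k, i.e. s·k^α = (n + δ)·k.
Dividing both sides by k: k^(1−α) = s / (n + δ).
k^0.68 = 0.26 / (0.025 + 0.035) = 0.26 / 0.060 = 4.3333
k* = 4.3333^(1/0.68) ≈ 8.6397

k* ≈ 8.64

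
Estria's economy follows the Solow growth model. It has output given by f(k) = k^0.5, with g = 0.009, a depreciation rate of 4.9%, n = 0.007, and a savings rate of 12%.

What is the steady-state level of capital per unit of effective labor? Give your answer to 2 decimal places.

k* ≈ 3.41

At the steady state, Δk = 0, so s·k^α = (n + g + δ)·k.
Rearranging, k^(1−α) = s / (n + g + δ).
k^0.5 = 0.12 / (0.007 + 0.009 + 0.049) = 0.12 / 0.065 = 1.8462
k* = 1.8462^(1/0.5) ≈ 3.4085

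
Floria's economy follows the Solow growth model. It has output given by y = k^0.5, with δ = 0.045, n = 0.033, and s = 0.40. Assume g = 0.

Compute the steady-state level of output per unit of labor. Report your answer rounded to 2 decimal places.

y* = 5.13

In steady state, investment equals break-even investment: s·k^α = (n + δ)·k.
Rearranging, k^(1−α) = s / (n + δ).
k^0.5 = 0.40 / (0.033 + 0.045) = 0.40 / 0.078 = 5.1282
k* = 5.1282^(1/0.5) ≈ 26.2984
y* = (k*)^α = 26.2984^0.5 ≈ 5.1282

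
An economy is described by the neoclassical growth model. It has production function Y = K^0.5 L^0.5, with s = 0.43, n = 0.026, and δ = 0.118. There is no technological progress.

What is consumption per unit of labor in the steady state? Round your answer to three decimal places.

At the steady state, Δk = 0, so s·k^α = (n + δ)·k.
Rearranging, k^(1−α) = s / (n + δ).
k^0.5 = 0.43 / (0.026 + 0.118) = 0.43 / 0.144 = 2.9861
k* = 2.9861^(1/0.5) ≈ 8.9168
y* = (k*)^α = 8.9168^0.5 ≈ 2.9861
c* = (1 − s)·y* = (1 − 0.43) × 2.9861 ≈ 1.7021

c* ≈ 1.702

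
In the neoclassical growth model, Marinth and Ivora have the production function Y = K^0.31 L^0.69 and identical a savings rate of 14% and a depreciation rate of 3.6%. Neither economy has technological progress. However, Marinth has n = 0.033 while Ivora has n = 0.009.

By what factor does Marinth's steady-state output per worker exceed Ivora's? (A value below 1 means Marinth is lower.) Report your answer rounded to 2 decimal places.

y*_M / y*_I ≈ 0.83

Steady-state y* = [s/(n + δ)]^(α/(1−α)), so the ratio is [ (s_M/(n + δ)_M) / (s_I/(n + δ)_I) ]^0.4493.
s_M/(n + δ)_M = 0.14/0.069 = 2.0290; s_I/(n + δ)_I = 0.14/0.045 = 3.1111.
Ratio = (2.0290/3.1111)^0.4493 = 0.6522^0.4493 ≈ 0.8253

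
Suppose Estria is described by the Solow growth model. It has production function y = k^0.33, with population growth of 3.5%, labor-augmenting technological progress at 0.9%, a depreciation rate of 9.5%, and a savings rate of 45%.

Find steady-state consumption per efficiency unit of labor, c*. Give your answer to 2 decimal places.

At the steady state, Δk = 0, so s·k^α = (n + g + δ)·k.
Dividing both sides by k: k^(1−α) = s / (n + g + δ).
k^0.67 = 0.45 / (0.035 + 0.009 + 0.095) = 0.45 / 0.139 = 3.2374
k* = 3.2374^(1/0.67) ≈ 5.7741
y* = (k*)^α = 5.7741^0.33 ≈ 1.7836
c* = (1 − s)·y* = (1 − 0.45) × 1.7836 ≈ 0.9810

c* = 0.98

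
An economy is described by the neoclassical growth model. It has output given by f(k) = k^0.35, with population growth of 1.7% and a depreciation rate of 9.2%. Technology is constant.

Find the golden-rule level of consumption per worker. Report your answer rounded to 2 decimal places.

c_gold ≈ 1.22

At the golden rule, f'(k) = n + δ, so α·k^(α−1) = n + δ and k_gold = (α/(n + δ))^(1/(1−α)).
k_gold = (0.35/0.109)^(1/0.65) = 3.2110^1.5385 ≈ 6.0182
c_gold = f(k_gold) − (n + δ)·k_gold = 1.8742 − 0.109×6.0182 ≈ 1.2182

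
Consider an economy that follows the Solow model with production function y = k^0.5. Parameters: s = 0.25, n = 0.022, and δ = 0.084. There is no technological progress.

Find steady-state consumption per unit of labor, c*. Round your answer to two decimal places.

Steady state requires s·f(k) = (n + δ)·k, i.e. s·k^α = (n + δ)·k.
Rearranging, k^(1−α) = s / (n + δ).
k^0.5 = 0.25 / (0.022 + 0.084) = 0.25 / 0.106 = 2.3585
k* = 2.3585^(1/0.5) ≈ 5.5625
y* = (k*)^α = 5.5625^0.5 ≈ 2.3585
c* = (1 − s)·y* = (1 − 0.25) × 2.3585 ≈ 1.7689

c* = 1.77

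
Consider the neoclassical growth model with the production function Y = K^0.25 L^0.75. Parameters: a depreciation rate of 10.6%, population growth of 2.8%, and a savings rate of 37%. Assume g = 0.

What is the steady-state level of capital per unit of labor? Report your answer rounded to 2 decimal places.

In steady state, investment equals break-even investment: s·k^α = (n + δ)·k.
Dividing both sides by k: k^(1−α) = s / (n + δ).
k^0.75 = 0.37 / (0.028 + 0.106) = 0.37 / 0.134 = 2.7612
k* = 2.7612^(1/0.75) ≈ 3.8737

k* = 3.87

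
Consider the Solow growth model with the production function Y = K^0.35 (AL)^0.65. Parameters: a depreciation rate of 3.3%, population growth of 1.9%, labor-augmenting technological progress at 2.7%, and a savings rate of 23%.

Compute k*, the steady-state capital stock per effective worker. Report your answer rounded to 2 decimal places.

k* = 5.18

In steady state, investment equals break-even investment: s·k^α = (n + g + δ)·k.
Rearranging, k^(1−α) = s / (n + g + δ).
k^0.65 = 0.23 / (0.019 + 0.027 + 0.033) = 0.23 / 0.079 = 2.9114
k* = 2.9114^(1/0.65) ≈ 5.1761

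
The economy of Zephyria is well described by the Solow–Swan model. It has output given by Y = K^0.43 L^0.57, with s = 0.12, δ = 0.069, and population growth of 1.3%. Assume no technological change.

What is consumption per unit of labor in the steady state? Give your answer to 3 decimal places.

At the steady state, Δk = 0, so s·k^α = (n + δ)·k.
Rearranging, k^(1−α) = s / (n + δ).
k^0.57 = 0.12 / (0.013 + 0.069) = 0.12 / 0.082 = 1.4634
k* = 1.4634^(1/0.57) ≈ 1.9503
y* = (k*)^α = 1.9503^0.43 ≈ 1.3327
c* = (1 − s)·y* = (1 − 0.12) × 1.3327 ≈ 1.1728

c* = 1.173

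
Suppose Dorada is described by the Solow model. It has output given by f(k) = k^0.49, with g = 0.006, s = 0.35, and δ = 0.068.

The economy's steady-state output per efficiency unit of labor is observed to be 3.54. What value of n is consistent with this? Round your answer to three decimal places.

n ≈ 0.020

At the steady state, Δk = 0, so s·k^α = (n + g + δ)·k.
Since y* = [s/(n + g + δ)]^(α/(1−α)), we have s/(n + g + δ) = (y*)^((1−α)/α) = 3.54^1.0408 = 3.7274.
Therefore n + g + δ = s / 3.7274 = 0.35 / 3.7274 = 0.0939, so n = 0.0939 − 0.074 = 0.0199.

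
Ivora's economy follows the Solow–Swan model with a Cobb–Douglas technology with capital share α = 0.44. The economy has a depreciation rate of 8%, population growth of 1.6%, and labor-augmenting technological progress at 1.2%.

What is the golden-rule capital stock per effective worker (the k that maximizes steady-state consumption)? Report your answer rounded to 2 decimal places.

The golden rule sets f'(k) = n + g + δ, i.e. α·k^(α−1) = n + g + δ.
So k^(1−α) = α / (n + g + δ) = 0.44 / 0.108 = 4.0741.
k_gold = 4.0741^(1/0.56) ≈ 12.2841

k_gold ≈ 12.28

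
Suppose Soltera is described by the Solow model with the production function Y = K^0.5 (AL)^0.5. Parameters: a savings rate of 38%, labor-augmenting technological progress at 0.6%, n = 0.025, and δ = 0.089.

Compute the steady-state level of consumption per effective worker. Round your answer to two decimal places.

Steady state requires s·f(k) = (n + g + δ)·k, i.e. s·k^α = (n + g + δ)·k.
Dividing both sides by k: k^(1−α) = s / (n + g + δ).
k^0.5 = 0.38 / (0.025 + 0.006 + 0.089) = 0.38 / 0.120 = 3.1667
k* = 3.1667^(1/0.5) ≈ 10.0280
y* = (k*)^α = 10.0280^0.5 ≈ 3.1667
c* = (1 − s)·y* = (1 − 0.38) × 3.1667 ≈ 1.9634

c* ≈ 1.96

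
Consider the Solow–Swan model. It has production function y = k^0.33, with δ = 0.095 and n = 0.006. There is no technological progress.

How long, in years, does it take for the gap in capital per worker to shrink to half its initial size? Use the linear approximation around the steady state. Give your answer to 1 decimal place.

Near the steady state the convergence rate is λ = (1 − α)(n + δ).
λ = (1 − 0.33) × 0.101 = 0.67 × 0.101 = 0.06767
Half-life = ln 2 / λ = 0.6931 / 0.06767 ≈ 10.24 years

about 10.2 years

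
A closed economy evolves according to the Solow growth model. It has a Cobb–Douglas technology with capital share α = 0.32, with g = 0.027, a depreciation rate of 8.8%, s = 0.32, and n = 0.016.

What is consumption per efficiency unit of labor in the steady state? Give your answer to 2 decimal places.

c* = 1.04

In steady state, investment equals break-even investment: s·k^α = (n + g + δ)·k.
Rearranging, k^(1−α) = s / (n + g + δ).
k^0.68 = 0.32 / (0.016 + 0.027 + 0.088) = 0.32 / 0.131 = 2.4427
k* = 2.4427^(1/0.68) ≈ 3.7188
y* = (k*)^α = 3.7188^0.32 ≈ 1.5224
c* = (1 − s)·y* = (1 − 0.32) × 1.5224 ≈ 1.0352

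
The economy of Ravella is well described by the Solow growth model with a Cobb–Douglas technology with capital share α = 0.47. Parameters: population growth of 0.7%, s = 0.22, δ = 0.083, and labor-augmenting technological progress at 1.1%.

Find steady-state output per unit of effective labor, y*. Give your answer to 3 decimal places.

y* = 1.994

In steady state, investment equals break-even investment: s·k^α = (n + g + δ)·k.
Rearranging, k^(1−α) = s / (n + g + δ).
k^0.53 = 0.22 / (0.007 + 0.011 + 0.083) = 0.22 / 0.101 = 2.1782
k* = 2.1782^(1/0.53) ≈ 4.3443
y* = (k*)^α = 4.3443^0.47 ≈ 1.9944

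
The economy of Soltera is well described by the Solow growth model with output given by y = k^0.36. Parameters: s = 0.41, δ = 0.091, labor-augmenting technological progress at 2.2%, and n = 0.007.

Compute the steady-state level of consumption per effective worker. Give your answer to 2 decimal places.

c* = 1.18

At the steady state, Δk = 0, so s·k^α = (n + g + δ)·k.
Dividing both sides by k: k^(1−α) = s / (n + g + δ).
k^0.64 = 0.41 / (0.007 + 0.022 + 0.091) = 0.41 / 0.120 = 3.4167
k* = 3.4167^(1/0.64) ≈ 6.8196
y* = (k*)^α = 6.8196^0.36 ≈ 1.9960
c* = (1 − s)·y* = (1 − 0.41) × 1.9960 ≈ 1.1776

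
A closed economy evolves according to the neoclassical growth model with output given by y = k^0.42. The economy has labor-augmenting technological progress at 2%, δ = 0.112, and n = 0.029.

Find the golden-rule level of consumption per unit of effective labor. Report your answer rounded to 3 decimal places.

At the golden rule, f'(k) = n + g + δ, so α·k^(α−1) = n + g + δ and k_gold = (α/(n + g + δ))^(1/(1−α)).
k_gold = (0.42/0.161)^(1/0.58) = 2.6087^1.7241 ≈ 5.2234
c_gold = f(k_gold) − (n + g + δ)·k_gold = 2.0024 − 0.161×5.2234 ≈ 1.1614

c_gold ≈ 1.161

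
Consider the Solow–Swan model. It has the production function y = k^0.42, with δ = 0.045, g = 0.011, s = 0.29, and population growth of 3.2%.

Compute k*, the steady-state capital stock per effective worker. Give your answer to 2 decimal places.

k* = 7.82

At the steady state, Δk = 0, so s·k^α = (n + g + δ)·k.
Dividing both sides by k: k^(1−α) = s / (n + g + δ).
k^0.58 = 0.29 / (0.032 + 0.011 + 0.045) = 0.29 / 0.088 = 3.2955
k* = 3.2955^(1/0.58) ≈ 7.8157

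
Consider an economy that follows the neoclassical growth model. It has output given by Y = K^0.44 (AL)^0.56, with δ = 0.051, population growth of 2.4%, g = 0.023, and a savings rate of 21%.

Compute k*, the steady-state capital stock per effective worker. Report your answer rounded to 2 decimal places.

In steady state, investment equals break-even investment: s·k^α = (n + g + δ)·k.
Rearranging, k^(1−α) = s / (n + g + δ).
k^0.56 = 0.21 / (0.024 + 0.023 + 0.051) = 0.21 / 0.098 = 2.1429
k* = 2.1429^(1/0.56) ≈ 3.9001

k* = 3.90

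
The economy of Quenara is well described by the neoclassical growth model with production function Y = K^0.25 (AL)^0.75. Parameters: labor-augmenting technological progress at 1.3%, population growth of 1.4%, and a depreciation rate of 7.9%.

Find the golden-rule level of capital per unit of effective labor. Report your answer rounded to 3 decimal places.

The golden rule sets f'(k) = n + g + δ, i.e. α·k^(α−1) = n + g + δ.
So k^(1−α) = α / (n + g + δ) = 0.25 / 0.106 = 2.3585.
k_gold = 2.3585^(1/0.75) ≈ 3.1394

k_gold ≈ 3.139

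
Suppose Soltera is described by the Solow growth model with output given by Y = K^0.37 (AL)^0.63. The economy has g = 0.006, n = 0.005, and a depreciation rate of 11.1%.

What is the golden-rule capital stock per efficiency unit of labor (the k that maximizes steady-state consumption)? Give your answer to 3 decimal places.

The golden rule sets f'(k) = n + g + δ, i.e. α·k^(α−1) = n + g + δ.
So k^(1−α) = α / (n + g + δ) = 0.37 / 0.122 = 3.0328.
k_gold = 3.0328^(1/0.63) ≈ 5.8188

k_gold ≈ 5.819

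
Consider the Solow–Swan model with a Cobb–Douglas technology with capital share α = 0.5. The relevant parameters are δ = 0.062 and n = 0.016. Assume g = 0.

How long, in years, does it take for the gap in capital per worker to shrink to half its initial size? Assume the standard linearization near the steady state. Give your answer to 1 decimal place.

Near the steady state the convergence rate is λ = (1 − α)(n + δ).
λ = (1 − 0.5) × 0.078 = 0.5 × 0.078 = 0.0390
Half-life = ln 2 / λ = 0.6931 / 0.0390 ≈ 17.77 years

half-life ≈ 17.8 years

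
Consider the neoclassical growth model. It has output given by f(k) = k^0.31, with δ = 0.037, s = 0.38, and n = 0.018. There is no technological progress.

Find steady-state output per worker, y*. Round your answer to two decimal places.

Steady state requires s·f(k) = (n + δ)·k, i.e. s·k^α = (n + δ)·k.
Dividing both sides by k: k^(1−α) = s / (n + δ).
k^0.69 = 0.38 / (0.018 + 0.037) = 0.38 / 0.055 = 6.9091
k* = 6.9091^(1/0.69) ≈ 16.4647
y* = (k*)^α = 16.4647^0.31 ≈ 2.3830

y* ≈ 2.38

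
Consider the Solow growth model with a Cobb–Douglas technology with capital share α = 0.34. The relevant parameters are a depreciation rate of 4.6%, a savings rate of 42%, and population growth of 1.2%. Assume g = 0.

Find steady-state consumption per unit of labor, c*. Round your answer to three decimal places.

At the steady state, Δk = 0, so s·k^α = (n + δ)·k.
Dividing both sides by k: k^(1−α) = s / (n + δ).
k^0.66 = 0.42 / (0.012 + 0.046) = 0.42 / 0.058 = 7.2414
k* = 7.2414^(1/0.66) ≈ 20.0799
y* = (k*)^α = 20.0799^0.34 ≈ 2.7729
c* = (1 − s)·y* = (1 − 0.42) × 2.7729 ≈ 1.6083

c* = 1.608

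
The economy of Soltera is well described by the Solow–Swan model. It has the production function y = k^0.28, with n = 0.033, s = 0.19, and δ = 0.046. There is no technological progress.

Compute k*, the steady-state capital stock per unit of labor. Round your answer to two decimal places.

In steady state, investment equals break-even investment: s·k^α = (n + δ)·k.
Dividing both sides by k: k^(1−α) = s / (n + δ).
k^0.72 = 0.19 / (0.033 + 0.046) = 0.19 / 0.079 = 2.4051
k* = 2.4051^(1/0.72) ≈ 3.3834

k* = 3.38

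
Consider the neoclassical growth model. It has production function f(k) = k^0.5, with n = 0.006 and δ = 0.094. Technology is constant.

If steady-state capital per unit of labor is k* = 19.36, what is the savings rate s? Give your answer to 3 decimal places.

At the steady state, Δk = 0, so s·k^α = (n + δ)·k.
So s / (n + δ) = (k*)^(1−α) = 19.36^0.5 = 4.4000.
Therefore s = 4.4000 × (n + δ) = 4.4000 × 0.100 = 0.4400.

s ≈ 0.440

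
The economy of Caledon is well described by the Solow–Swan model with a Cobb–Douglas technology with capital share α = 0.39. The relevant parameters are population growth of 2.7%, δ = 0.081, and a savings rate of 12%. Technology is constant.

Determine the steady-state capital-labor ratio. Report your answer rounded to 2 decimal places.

At the steady state, Δk = 0, so s·k^α = (n + δ)·k.
Rearranging, k^(1−α) = s / (n + δ).
k^0.61 = 0.12 / (0.027 + 0.081) = 0.12 / 0.108 = 1.1111
k* = 1.1111^(1/0.61) ≈ 1.1885

k* ≈ 1.19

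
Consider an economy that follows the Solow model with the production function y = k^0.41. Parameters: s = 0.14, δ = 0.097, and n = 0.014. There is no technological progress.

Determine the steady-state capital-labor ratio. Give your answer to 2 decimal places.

In steady state, investment equals break-even investment: s·k^α = (n + δ)·k.
Dividing both sides by k: k^(1−α) = s / (n + δ).
k^0.59 = 0.14 / (0.014 + 0.097) = 0.14 / 0.111 = 1.2613
k* = 1.2613^(1/0.59) ≈ 1.4821

k* ≈ 1.48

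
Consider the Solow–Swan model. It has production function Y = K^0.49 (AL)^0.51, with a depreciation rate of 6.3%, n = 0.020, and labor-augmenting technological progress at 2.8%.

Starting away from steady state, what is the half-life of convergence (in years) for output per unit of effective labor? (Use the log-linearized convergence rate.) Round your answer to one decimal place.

t_½ ≈ 12.2 years

Near the steady state the convergence rate is λ = (1 − α)(n + g + δ).
λ = (1 − 0.49) × 0.111 = 0.51 × 0.111 = 0.05661
Half-life = ln 2 / λ = 0.6931 / 0.05661 ≈ 12.24 years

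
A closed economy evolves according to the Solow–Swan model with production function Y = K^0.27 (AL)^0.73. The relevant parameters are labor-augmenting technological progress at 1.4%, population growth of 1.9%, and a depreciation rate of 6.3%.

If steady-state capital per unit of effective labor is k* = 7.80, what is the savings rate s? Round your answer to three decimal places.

In steady state, investment equals break-even investment: s·k^α = (n + g + δ)·k.
So s / (n + g + δ) = (k*)^(1−α) = 7.80^0.73 = 4.4795.
Therefore s = 4.4795 × (n + g + δ) = 4.4795 × 0.096 = 0.4300.

s ≈ 0.430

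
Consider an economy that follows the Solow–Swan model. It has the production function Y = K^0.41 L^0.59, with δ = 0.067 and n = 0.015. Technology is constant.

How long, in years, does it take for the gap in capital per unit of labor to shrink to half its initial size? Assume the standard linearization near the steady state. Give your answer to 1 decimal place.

Near the steady state the convergence rate is λ = (1 − α)(n + δ).
λ = (1 − 0.41) × 0.082 = 0.59 × 0.082 = 0.04838
Half-life = ln 2 / λ = 0.6931 / 0.04838 ≈ 14.33 years

half-life ≈ 14.3 years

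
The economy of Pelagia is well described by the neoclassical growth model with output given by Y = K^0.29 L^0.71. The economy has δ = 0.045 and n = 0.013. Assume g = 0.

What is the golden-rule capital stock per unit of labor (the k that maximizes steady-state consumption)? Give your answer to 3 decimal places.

k_gold ≈ 9.649

The golden rule sets f'(k) = n + δ, i.e. α·k^(α−1) = n + δ.
So k^(1−α) = α / (n + δ) = 0.29 / 0.058 = 5.0000.
k_gold = 5.0000^(1/0.71) ≈ 9.6486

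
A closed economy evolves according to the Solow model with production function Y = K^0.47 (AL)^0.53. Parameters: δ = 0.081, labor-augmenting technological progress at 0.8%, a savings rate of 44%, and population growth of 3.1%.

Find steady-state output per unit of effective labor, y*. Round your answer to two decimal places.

y* = 3.17

At the steady state, Δk = 0, so s·k^α = (n + g + δ)·k.
Rearranging, k^(1−α) = s / (n + g + δ).
k^0.53 = 0.44 / (0.031 + 0.008 + 0.081) = 0.44 / 0.120 = 3.6667
k* = 3.6667^(1/0.53) ≈ 11.6057
y* = (k*)^α = 11.6057^0.47 ≈ 3.1652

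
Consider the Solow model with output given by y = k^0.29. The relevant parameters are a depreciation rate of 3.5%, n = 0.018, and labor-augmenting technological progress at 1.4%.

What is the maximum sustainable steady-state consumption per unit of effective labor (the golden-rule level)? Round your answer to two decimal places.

At the golden rule, f'(k) = n + g + δ, so α·k^(α−1) = n + g + δ and k_gold = (α/(n + g + δ))^(1/(1−α)).
k_gold = (0.29/0.067)^(1/0.71) = 4.3284^1.4085 ≈ 7.8753
c_gold = f(k_gold) − (n + g + δ)·k_gold = 1.8194 − 0.067×7.8753 ≈ 1.2918

c_gold ≈ 1.29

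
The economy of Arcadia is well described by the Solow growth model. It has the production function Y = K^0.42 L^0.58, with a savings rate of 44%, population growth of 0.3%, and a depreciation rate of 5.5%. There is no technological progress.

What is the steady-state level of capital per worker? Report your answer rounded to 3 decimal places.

In steady state, investment equals break-even investment: s·k^α = (n + δ)·k.
Dividing both sides by k: k^(1−α) = s / (n + δ).
k^0.58 = 0.44 / (0.003 + 0.055) = 0.44 / 0.058 = 7.5862
k* = 7.5862^(1/0.58) ≈ 32.9066

k* ≈ 32.907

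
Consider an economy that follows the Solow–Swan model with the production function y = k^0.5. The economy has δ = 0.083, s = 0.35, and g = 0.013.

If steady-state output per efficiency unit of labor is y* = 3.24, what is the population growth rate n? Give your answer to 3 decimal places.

Steady state requires s·f(k) = (n + g + δ)·k, i.e. s·k^α = (n + g + δ)·k.
Since y* = [s/(n + g + δ)]^(α/(1−α)), we have s/(n + g + δ) = (y*)^((1−α)/α) = 3.24^1 = 3.2400.
Therefore n + g + δ = s / 3.2400 = 0.35 / 3.2400 = 0.1080, so n = 0.1080 − 0.096 = 0.0120.

n ≈ 0.012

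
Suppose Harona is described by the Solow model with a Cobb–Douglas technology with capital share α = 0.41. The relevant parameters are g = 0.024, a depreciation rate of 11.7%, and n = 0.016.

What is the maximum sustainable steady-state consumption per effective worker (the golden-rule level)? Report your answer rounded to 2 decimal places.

At the golden rule, f'(k) = n + g + δ, so α·k^(α−1) = n + g + δ and k_gold = (α/(n + g + δ))^(1/(1−α)).
k_gold = (0.41/0.157)^(1/0.59) = 2.6115^1.6949 ≈ 5.0885
c_gold = f(k_gold) − (n + g + δ)·k_gold = 1.9485 − 0.157×5.0885 ≈ 1.1496

c_gold ≈ 1.15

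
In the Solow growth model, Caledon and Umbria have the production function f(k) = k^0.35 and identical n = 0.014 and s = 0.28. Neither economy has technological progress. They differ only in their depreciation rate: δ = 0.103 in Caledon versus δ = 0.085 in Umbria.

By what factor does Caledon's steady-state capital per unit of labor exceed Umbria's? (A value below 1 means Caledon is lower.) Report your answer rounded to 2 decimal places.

k*_C / k*_U ≈ 0.77

Steady-state k* = [s/(n + δ)]^(1/(1−α)), so the ratio is [ (s_C/(n + δ)_C) / (s_U/(n + δ)_U) ]^1.5385.
s_C/(n + δ)_C = 0.28/0.117 = 2.3932; s_U/(n + δ)_U = 0.28/0.099 = 2.8283.
Ratio = (2.3932/2.8283)^1.5385 = 0.8462^1.5385 ≈ 0.7734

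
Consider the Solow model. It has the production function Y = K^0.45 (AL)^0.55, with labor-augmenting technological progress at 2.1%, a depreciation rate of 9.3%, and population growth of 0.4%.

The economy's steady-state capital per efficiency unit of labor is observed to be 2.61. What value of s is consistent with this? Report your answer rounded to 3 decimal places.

Steady state requires s·f(k) = (n + g + δ)·k, i.e. s·k^α = (n + g + δ)·k.
So s / (n + g + δ) = (k*)^(1−α) = 2.61^0.55 = 1.6949.
Therefore s = 1.6949 × (n + g + δ) = 1.6949 × 0.118 = 0.2000.

s ≈ 0.200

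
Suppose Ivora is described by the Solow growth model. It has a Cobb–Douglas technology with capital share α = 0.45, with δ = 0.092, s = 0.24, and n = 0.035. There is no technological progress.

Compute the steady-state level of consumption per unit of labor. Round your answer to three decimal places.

Steady state requires s·f(k) = (n + δ)·k, i.e. s·k^α = (n + δ)·k.
Dividing both sides by k: k^(1−α) = s / (n + δ).
k^0.55 = 0.24 / (0.035 + 0.092) = 0.24 / 0.127 = 1.8898
k* = 1.8898^(1/0.55) ≈ 3.1811
y* = (k*)^α = 3.1811^0.45 ≈ 1.6833
c* = (1 − s)·y* = (1 − 0.24) × 1.6833 ≈ 1.2793

c* = 1.279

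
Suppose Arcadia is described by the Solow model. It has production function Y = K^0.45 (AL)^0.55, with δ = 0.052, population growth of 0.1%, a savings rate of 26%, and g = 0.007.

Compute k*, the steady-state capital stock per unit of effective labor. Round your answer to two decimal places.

k* = 14.38

At the steady state, Δk = 0, so s·k^α = (n + g + δ)·k.
Rearranging, k^(1−α) = s / (n + g + δ).
k^0.55 = 0.26 / (0.001 + 0.007 + 0.052) = 0.26 / 0.060 = 4.3333
k* = 4.3333^(1/0.55) ≈ 14.3831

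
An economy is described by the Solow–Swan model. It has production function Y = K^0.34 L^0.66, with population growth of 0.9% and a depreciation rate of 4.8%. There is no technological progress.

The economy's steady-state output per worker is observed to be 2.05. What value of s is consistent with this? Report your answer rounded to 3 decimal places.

At the steady state, Δk = 0, so s·k^α = (n + δ)·k.
Since y* = [s/(n + δ)]^(α/(1−α)), we have s/(n + δ) = (y*)^((1−α)/α) = 2.05^1.9412 = 4.0288.
Therefore s = 4.0288 × (n + δ) = 4.0288 × 0.057 = 0.2296.

s ≈ 0.230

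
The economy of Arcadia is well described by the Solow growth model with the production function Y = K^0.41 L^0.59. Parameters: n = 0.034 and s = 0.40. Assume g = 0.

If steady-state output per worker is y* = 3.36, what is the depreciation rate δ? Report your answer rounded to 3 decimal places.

δ ≈ 0.036

At the steady state, Δk = 0, so s·k^α = (n + δ)·k.
Since y* = [s/(n + δ)]^(α/(1−α)), we have s/(n + δ) = (y*)^((1−α)/α) = 3.36^1.439 = 5.7201.
Therefore n + δ = s / 5.7201 = 0.40 / 5.7201 = 0.0699, so δ = 0.0699 − 0.034 = 0.0359.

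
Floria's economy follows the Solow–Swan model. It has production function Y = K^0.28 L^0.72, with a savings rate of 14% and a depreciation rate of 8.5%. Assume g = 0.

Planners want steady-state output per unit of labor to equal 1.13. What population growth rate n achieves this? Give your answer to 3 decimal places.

In steady state, investment equals break-even investment: s·k^α = (n + δ)·k.
Since y* = [s/(n + δ)]^(α/(1−α)), we have s/(n + δ) = (y*)^((1−α)/α) = 1.13^2.5714 = 1.3693.
Therefore n + δ = s / 1.3693 = 0.14 / 1.3693 = 0.1022, so n = 0.1022 − 0.085 = 0.0172.

n ≈ 0.017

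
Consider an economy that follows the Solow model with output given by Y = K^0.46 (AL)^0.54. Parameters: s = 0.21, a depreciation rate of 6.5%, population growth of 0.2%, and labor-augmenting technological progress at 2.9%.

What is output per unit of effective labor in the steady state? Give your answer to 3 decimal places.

In steady state, investment equals break-even investment: s·k^α = (n + g + δ)·k.
Dividing both sides by k: k^(1−α) = s / (n + g + δ).
k^0.54 = 0.21 / (0.002 + 0.029 + 0.065) = 0.21 / 0.096 = 2.1875
k* = 2.1875^(1/0.54) ≈ 4.2612
y* = (k*)^α = 4.2612^0.46 ≈ 1.9480

y* = 1.948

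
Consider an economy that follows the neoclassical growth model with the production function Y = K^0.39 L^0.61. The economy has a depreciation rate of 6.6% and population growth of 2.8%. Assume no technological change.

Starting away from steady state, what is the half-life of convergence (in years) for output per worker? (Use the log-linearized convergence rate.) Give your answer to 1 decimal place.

about 12.1 years

Near the steady state the convergence rate is λ = (1 − α)(n + δ).
λ = (1 − 0.39) × 0.094 = 0.61 × 0.094 = 0.05734
Half-life = ln 2 / λ = 0.6931 / 0.05734 ≈ 12.09 years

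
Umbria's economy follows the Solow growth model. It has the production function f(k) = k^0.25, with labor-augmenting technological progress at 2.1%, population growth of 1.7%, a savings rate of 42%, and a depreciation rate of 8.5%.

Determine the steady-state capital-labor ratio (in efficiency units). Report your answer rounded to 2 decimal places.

In steady state, investment equals break-even investment: s·k^α = (n + g + δ)·k.
Rearranging, k^(1−α) = s / (n + g + δ).
k^0.75 = 0.42 / (0.017 + 0.021 + 0.085) = 0.42 / 0.123 = 3.4146
k* = 3.4146^(1/0.75) ≈ 5.1419

k* = 5.14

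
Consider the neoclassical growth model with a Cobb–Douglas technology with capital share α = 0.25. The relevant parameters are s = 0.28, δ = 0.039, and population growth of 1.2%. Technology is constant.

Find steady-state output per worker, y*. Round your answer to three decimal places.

In steady state, investment equals break-even investment: s·k^α = (n + δ)·k.
Rearranging, k^(1−α) = s / (n + δ).
k^0.75 = 0.28 / (0.012 + 0.039) = 0.28 / 0.051 = 5.4902
k* = 5.4902^(1/0.75) ≈ 9.6854
y* = (k*)^α = 9.6854^0.25 ≈ 1.7641

y* ≈ 1.764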